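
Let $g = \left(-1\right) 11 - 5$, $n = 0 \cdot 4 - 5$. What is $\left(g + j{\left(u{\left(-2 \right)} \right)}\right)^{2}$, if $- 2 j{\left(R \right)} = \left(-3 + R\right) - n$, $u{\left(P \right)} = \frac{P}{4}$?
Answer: $\frac{4489}{16} \approx 280.56$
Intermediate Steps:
$n = -5$ ($n = 0 - 5 = -5$)
$u{\left(P \right)} = \frac{P}{4}$ ($u{\left(P \right)} = P \frac{1}{4} = \frac{P}{4}$)
$j{\left(R \right)} = -1 - \frac{R}{2}$ ($j{\left(R \right)} = - \frac{\left(-3 + R\right) - -5}{2} = - \frac{\left(-3 + R\right) + 5}{2} = - \frac{2 + R}{2} = -1 - \frac{R}{2}$)
$g = -16$ ($g = -11 - 5 = -16$)
$\left(g + j{\left(u{\left(-2 \right)} \right)}\right)^{2} = \left(-16 - \left(1 + \frac{\frac{1}{4} \left(-2\right)}{2}\right)\right)^{2} = \left(-16 - \frac{3}{4}\right)^{2} = \left(- \frac{67}{4}\right)^{2} = \frac{4489}{16}$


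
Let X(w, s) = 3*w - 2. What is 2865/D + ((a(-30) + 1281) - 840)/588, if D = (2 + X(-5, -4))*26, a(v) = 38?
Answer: -49927/7644 ≈ -6.5315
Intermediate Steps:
X(w, s) = -2 + 3*w
D = -390 (D = (2 + (-2 + 3*(-5)))*26 = (2 + (-2 - 15))*26 = (2 - 17)*26 = -15*26 = -390)
2865/D + ((a(-30) + 1281) - 840)/588 = 2865/(-390) + ((38 + 1281) - 840)/588 = 2865*(-1/390) + (1319 - 840)*(1/588) = -191/26 + 479*(1/588) = -191/26 + 479/588 = -49927/7644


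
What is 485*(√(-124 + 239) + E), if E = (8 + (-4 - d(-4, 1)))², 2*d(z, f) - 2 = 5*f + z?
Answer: 12125/4 + 485*√115 ≈ 8232.3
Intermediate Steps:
d(z, f) = 1 + z/2 + 5*f/2 (d(z, f) = 1 + (5*f + z)/2 = 1 + (z + 5*f)/2 = 1 + (z/2 + 5*f/2) = 1 + z/2 + 5*f/2)
E = 25/4 (E = (8 + (-4 - (1 + (½)*(-4) + (5/2)*1)))² = (8 + (-4 - (1 - 2 + 5/2)))² = (8 + (-4 - 1*3/2))² = (8 + (-4 - 3/2))² = (8 - 11/2)² = (5/2)² = 25/4 ≈ 6.2500)
485*(√(-124 + 239) + E) = 485*(√(-124 + 239) + 25/4) = 485*(√115 + 25/4) = 485*(25/4 + √115) = 12125/4 + 485*√115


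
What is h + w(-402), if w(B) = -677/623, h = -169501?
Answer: -105599800/623 ≈ -1.6950e+5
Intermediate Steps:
w(B) = -677/623 (w(B) = -677*1/623 = -677/623)
h + w(-402) = -169501 - 677/623 = -105599800/623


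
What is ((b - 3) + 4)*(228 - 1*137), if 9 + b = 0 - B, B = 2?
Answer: -910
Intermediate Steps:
b = -11 (b = -9 + (0 - 1*2) = -9 + (0 - 2) = -9 - 2 = -11)
((b - 3) + 4)*(228 - 1*137) = ((-11 - 3) + 4)*(228 - 1*137) = (-14 + 4)*(228 - 137) = -10*91 = -910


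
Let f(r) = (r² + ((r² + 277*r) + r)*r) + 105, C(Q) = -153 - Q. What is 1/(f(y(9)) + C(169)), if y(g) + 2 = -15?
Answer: 1/75501 ≈ 1.3245e-5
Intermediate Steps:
y(g) = -17 (y(g) = -2 - 15 = -17)
f(r) = 105 + r² + r*(r² + 278*r) (f(r) = (r² + (r² + 278*r)*r) + 105 = (r² + r*(r² + 278*r)) + 105 = 105 + r² + r*(r² + 278*r))
1/(f(y(9)) + C(169)) = 1/((105 + (-17)³ + 279*(-17)²) + (-153 - 1*169)) = 1/((105 - 4913 + 279*289) + (-153 - 169)) = 1/((105 - 4913 + 80631) - 322) = 1/(75823 - 322) = 1/75501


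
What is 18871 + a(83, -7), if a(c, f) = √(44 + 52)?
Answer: 18871 + 4*√6 ≈ 18881.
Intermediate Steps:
a(c, f) = 4*√6 (a(c, f) = √96 = 4*√6)
18871 + a(83, -7) = 18871 + 4*√6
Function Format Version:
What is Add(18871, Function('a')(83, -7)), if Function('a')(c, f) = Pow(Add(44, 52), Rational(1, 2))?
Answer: Add(18871, Mul(4, Pow(6, Rational(1, 2)))) ≈ 18881.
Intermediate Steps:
Function('a')(c, f) = Mul(4, Pow(6, Rational(1, 2))) (Function('a')(c, f) = Pow(96, Rational(1, 2)) = Mul(4, Pow(6, Rational(1, 2))))
Add(18871, Function('a')(83, -7)) = Add(18871, Mul(4, Pow(6, Rational(1, 2))))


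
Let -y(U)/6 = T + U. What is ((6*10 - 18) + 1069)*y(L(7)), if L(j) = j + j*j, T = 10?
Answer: -439956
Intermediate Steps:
L(j) = j + j²
y(U) = -60 - 6*U (y(U) = -6*(10 + U) = -60 - 6*U)
((6*10 - 18) + 1069)*y(L(7)) = ((6*10 - 18) + 1069)*(-60 - 42*(1 + 7)) = ((60 - 18) + 1069)*(-60 - 42*8) = (42 + 1069)*(-60 - 6*56) = 1111*(-60 - 336) = 1111*(-396) = -439956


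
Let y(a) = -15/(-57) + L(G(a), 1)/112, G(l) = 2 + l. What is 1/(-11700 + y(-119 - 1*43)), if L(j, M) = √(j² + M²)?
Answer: -52980901120/619862591519639 - 40432*√25601/619862591519639 ≈ -8.5482e-5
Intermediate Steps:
L(j, M) = √(M² + j²)
y(a) = 5/19 + √(1 + (2 + a)²)/112 (y(a) = -15/(-57) + √(1² + (2 + a)²)/112 = -15*(-1/57) + √(1 + (2 + a)²)*(1/112) = 5/19 + √(1 + (2 + a)²)/112)
1/(-11700 + y(-119 - 1*43)) = 1/(-11700 + (5/19 + √(1 + (2 + (-119 - 1*43))²)/112)) = 1/(-11700 + (5/19 + √(1 + (2 + (-119 - 43))²)/112)) = 1/(-11700 + (5/19 + √(1 + (2 - 162)²)/112)) = 1/(-11700 + (5/19 + √(1 + (-160)²)/112)) = 1/(-11700 + (5/19 + √(1 + 25600)/112)) = 1/(-11700 + (5/19 + √25601/112)) = 1/(-222295/19 + √25601/112)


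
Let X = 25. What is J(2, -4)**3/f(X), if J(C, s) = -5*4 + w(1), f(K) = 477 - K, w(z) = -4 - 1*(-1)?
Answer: -12167/452 ≈ -26.918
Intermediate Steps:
w(z) = -3 (w(z) = -4 + 1 = -3)
J(C, s) = -23 (J(C, s) = -5*4 - 3 = -20 - 3 = -23)
J(2, -4)**3/f(X) = (-23)**3/(477 - 1*25) = -12167/(477 - 25) = -12167/452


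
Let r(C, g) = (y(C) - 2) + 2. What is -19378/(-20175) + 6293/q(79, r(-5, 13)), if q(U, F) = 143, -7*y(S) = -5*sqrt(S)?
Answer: 129732329/2885025 ≈ 44.967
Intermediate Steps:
y(S) = 5*sqrt(S)/7 (y(S) = -(-5)*sqrt(S)/7 = 5*sqrt(S)/7)
r(C, g) = 5*sqrt(C)/7 (r(C, g) = (5*sqrt(C)/7 - 2) + 2 = (-2 + 5*sqrt(C)/7) + 2 = 5*sqrt(C)/7)
-19378/(-20175) + 6293/q(79, r(-5, 13)) = -19378/(-20175) + 6293/143 = -19378*(-1/20175) + 6293*(1/143) = 19378/20175 + 6293/143 = 129732329/2885025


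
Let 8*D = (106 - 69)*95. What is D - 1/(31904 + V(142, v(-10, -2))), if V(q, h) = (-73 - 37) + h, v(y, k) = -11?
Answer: 111717237/254264 ≈ 439.38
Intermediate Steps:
V(q, h) = -110 + h
D = 3515/8 (D = ((106 - 69)*95)/8 = (37*95)/8 = (1/8)*3515 = 3515/8 ≈ 439.38)
D - 1/(31904 + V(142, v(-10, -2))) = 3515/8 - 1/(31904 + (-110 - 11)) = 3515/8 - 1/(31904 - 121) = 3515/8 - 1/31783 = 111717237/254264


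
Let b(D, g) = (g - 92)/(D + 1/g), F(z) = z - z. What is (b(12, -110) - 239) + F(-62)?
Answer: -337461/1319 ≈ -255.85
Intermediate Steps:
F(z) = 0
b(D, g) = (-92 + g)/(D + 1/g)
(b(12, -110) - 239) + F(-62) = (-110*(-92 - 110)/(1 + 12*(-110)) - 239) + 0 = (-110*(-202)/(1 - 1320) - 239) + 0 = (-110*(-202)/(-1319) - 239) + 0 = (-110*(-1/1319)*(-202) - 239) + 0 = (-22220/1319 - 239) + 0 = -337461/1319 + 0 = -337461/1319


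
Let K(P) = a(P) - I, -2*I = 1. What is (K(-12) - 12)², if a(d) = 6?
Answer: 121/4 ≈ 30.250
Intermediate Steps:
I = -½ (I = -½*1 = -½ ≈ -0.50000)
K(P) = 13/2 (K(P) = 6 - 1*(-½) = 6 + ½ = 13/2)
(K(-12) - 12)² = (13/2 - 12)² = (-11/2)² = 121/4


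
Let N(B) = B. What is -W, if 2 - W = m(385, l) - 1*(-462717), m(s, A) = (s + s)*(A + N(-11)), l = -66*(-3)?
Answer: 606705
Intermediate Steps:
l = 198
m(s, A) = 2*s*(-11 + A) (m(s, A) = (s + s)*(A - 11) = (2*s)*(-11 + A) = 2*s*(-11 + A))
W = -606705 (W = 2 - (2*385*(-11 + 198) - 1*(-462717)) = 2 - (2*385*187 + 462717) = 2 - (143990 + 462717) = 2 - 1*606707 = 2 - 606707 = -606705)
-W = -1*(-606705) = 606705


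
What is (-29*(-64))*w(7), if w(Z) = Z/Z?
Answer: 1856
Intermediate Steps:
w(Z) = 1
(-29*(-64))*w(7) = -29*(-64)*1 = 1856*1 = 1856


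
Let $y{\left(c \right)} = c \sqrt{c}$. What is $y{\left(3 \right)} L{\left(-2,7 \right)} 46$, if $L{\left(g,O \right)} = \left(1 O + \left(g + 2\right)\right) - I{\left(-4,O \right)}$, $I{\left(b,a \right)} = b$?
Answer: $1518 \sqrt{3} \approx 2629.3$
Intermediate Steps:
$y{\left(c \right)} = c^{\frac{3}{2}}$
$L{\left(g,O \right)} = 6 + O + g$ ($L{\left(g,O \right)} = \left(1 O + \left(g + 2\right)\right) - -4 = \left(O + \left(2 + g\right)\right) + 4 = \left(2 + O + g\right) + 4 = 6 + O + g$)
$y{\left(3 \right)} L{\left(-2,7 \right)} 46 = 3^{\frac{3}{2}} \left(6 + 7 - 2\right) 46 = 3 \sqrt{3} \cdot 11 \cdot 46 = 33 \sqrt{3} \cdot 46 = 1518 \sqrt{3}$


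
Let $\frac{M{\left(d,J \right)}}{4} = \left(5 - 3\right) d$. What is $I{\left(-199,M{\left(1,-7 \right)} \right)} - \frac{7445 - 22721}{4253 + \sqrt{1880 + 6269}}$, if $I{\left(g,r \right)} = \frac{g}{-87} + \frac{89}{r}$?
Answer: $\frac{17832816449}{1048631880} - \frac{1273 \sqrt{8149}}{1506655} \approx 16.93$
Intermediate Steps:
$M{\left(d,J \right)} = 8 d$ ($M{\left(d,J \right)} = 4 \left(5 - 3\right) d = 4 \cdot 2 d = 8 d$)
$I{\left(g,r \right)} = \frac{89}{r} - \frac{g}{87}$ ($I{\left(g,r \right)} = g \left(- \frac{1}{87}\right) + \frac{89}{r} = - \frac{g}{87} + \frac{89}{r} = \frac{89}{r} - \frac{g}{87}$)
$I{\left(-199,M{\left(1,-7 \right)} \right)} - \frac{7445 - 22721}{4253 + \sqrt{1880 + 6269}} = \left(\frac{89}{8 \cdot 1} - - \frac{199}{87}\right) - \frac{7445 - 22721}{4253 + \sqrt{1880 + 6269}} = \left(\frac{89}{8} + \frac{199}{87}\right) - - \frac{15276}{4253 + \sqrt{8149}} = \left(89 \cdot \frac{1}{8} + \frac{199}{87}\right) + \frac{15276}{4253 + \sqrt{8149}} = \left(\frac{89}{8} + \frac{199}{87}\right) + \frac{15276}{4253 + \sqrt{8149}} = \frac{9335}{696} + \frac{15276}{4253 + \sqrt{8149}}$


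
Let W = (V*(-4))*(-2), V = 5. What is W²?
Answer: 1600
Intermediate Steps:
W = 40 (W = (5*(-4))*(-2) = -20*(-2) = 40)
W² = 40² = 1600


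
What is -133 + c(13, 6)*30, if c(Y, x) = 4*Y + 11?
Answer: 1757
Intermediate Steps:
c(Y, x) = 11 + 4*Y
-133 + c(13, 6)*30 = -133 + (11 + 4*13)*30 = -133 + (11 + 52)*30 = -133 + 63*30 = -133 + 1890 = 1757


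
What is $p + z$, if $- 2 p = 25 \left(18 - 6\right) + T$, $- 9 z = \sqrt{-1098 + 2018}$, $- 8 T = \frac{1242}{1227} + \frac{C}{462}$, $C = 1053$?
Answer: $- \frac{150959085}{1007776} - \frac{2 \sqrt{230}}{9} \approx -153.16$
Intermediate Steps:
$T = - \frac{207315}{503888}$ ($T = - \frac{\frac{1242}{1227} + \frac{1053}{462}}{8} = - \frac{1242 \cdot \frac{1}{1227} + 1053 \cdot \frac{1}{462}}{8} = - \frac{\frac{414}{409} + \frac{351}{154}}{8} = \left(- \frac{1}{8}\right) \frac{207315}{62986} = - \frac{207315}{503888} \approx -0.41143$)
$z = - \frac{2 \sqrt{230}}{9}$ ($z = - \frac{\sqrt{-1098 + 2018}}{9} = - \frac{\sqrt{920}}{9} = - \frac{2 \sqrt{230}}{9} \approx -3.3702$)
$p = - \frac{150959085}{1007776}$ ($p = - \frac{25 \left(18 - 6\right) - \frac{207315}{503888}}{2} = - \frac{25 \cdot 12 - \frac{207315}{503888}}{2} = - \frac{300 - \frac{207315}{503888}}{2} = \left(- \frac{1}{2}\right) \frac{150959085}{503888} = - \frac{150959085}{1007776} \approx -149.79$)
$p + z = - \frac{150959085}{1007776} - \frac{2 \sqrt{230}}{9}$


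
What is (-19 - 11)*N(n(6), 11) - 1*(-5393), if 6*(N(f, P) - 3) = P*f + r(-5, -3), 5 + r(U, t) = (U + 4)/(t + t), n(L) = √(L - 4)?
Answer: 31963/6 - 55*√2 ≈ 5249.4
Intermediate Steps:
n(L) = √(-4 + L)
r(U, t) = -5 + (4 + U)/(2*t) (r(U, t) = -5 + (U + 4)/(t + t) = -5 + (4 + U)/((2*t)) = -5 + (4 + U)*(1/(2*t)) = -5 + (4 + U)/(2*t))
N(f, P) = 79/36 + P*f/6 (N(f, P) = 3 + (P*f + (½)*(4 - 5 - 10*(-3))/(-3))/6 = 3 + (P*f + (½)*(-⅓)*(4 - 5 + 30))/6 = 3 + (P*f + (½)*(-⅓)*29)/6 = 3 + (P*f - 29/6)/6 = 3 + (-29/6 + P*f)/6 = 3 + (-29/36 + P*f/6) = 79/36 + P*f/6)
(-19 - 11)*N(n(6), 11) - 1*(-5393) = (-19 - 11)*(79/36 + (⅙)*11*√(-4 + 6)) - 1*(-5393) = -30*(79/36 + (⅙)*11*√2) + 5393 = -30*(79/36 + 11*√2/6) + 5393 = (-395/6 - 55*√2) + 5393 = 31963/6 - 55*√2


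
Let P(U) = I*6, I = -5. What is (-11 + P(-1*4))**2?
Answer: 1681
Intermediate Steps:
P(U) = -30 (P(U) = -5*6 = -30)
(-11 + P(-1*4))**2 = (-11 - 30)**2 = (-41)**2 = 1681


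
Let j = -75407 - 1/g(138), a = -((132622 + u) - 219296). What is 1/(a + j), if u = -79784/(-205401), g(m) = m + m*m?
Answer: 437777998/4932274634345 ≈ 8.8758e-5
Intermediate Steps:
g(m) = m + m²
u = 79784/205401 (u = -79784*(-1/205401) = 79784/205401 ≈ 0.38843)
a = 17802846490/205401 (a = -((132622 + 79784/205401) - 219296) = -(27240771206/205401 - 219296) = -1*(-17802846490/205401) = 17802846490/205401 ≈ 86674.)
j = -1446457075/19182 (j = -75407 - 1/(138*(1 + 138)) = -75407 - 1/(138*139) = -75407 - 1/19182 = -1446457075/19182 ≈ -75407.)
1/(a + j) = 1/(17802846490/205401 - 1446457075/19182) = 1/(4932274634345/437777998) = 437777998/4932274634345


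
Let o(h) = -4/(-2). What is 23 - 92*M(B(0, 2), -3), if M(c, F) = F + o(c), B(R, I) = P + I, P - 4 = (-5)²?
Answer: 115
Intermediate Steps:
o(h) = 2 (o(h) = -4*(-½) = 2)
P = 29 (P = 4 + (-5)² = 4 + 25 = 29)
B(R, I) = 29 + I
M(c, F) = 2 + F (M(c, F) = F + 2 = 2 + F)
23 - 92*M(B(0, 2), -3) = 23 - 92*(2 - 3) = 23 - 92*(-1) = 23 + 92 = 115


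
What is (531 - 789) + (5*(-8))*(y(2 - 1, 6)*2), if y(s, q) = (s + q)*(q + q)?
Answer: -6978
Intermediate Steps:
y(s, q) = 2*q*(q + s) (y(s, q) = (q + s)*(2*q) = 2*q*(q + s))
(531 - 789) + (5*(-8))*(y(2 - 1, 6)*2) = (531 - 789) + (5*(-8))*((2*6*(6 + (2 - 1)))*2) = -258 - 40*2*6*(6 + 1)*2 = -258 - 40*2*6*7*2 = -258 - 3360*2 = -258 - 40*168 = -258 - 6720 = -6978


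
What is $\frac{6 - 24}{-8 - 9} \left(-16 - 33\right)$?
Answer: $- \frac{882}{17} \approx -51.882$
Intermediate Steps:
$\frac{6 - 24}{-8 - 9} \left(-16 - 33\right) = - \frac{18}{-17} \left(-49\right) = \left(-18\right) \left(- \frac{1}{17}\right) \left(-49\right) = \frac{18}{17} \left(-49\right) = - \frac{882}{17}$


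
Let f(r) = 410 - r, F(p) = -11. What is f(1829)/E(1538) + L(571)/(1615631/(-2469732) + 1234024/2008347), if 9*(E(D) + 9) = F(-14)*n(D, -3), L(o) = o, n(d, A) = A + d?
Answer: -1456020426326631225/101301986268478 ≈ -14373.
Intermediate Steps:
E(D) = -16/3 - 11*D/9 (E(D) = -9 + (-11*(-3 + D))/9 = -9 + (33 - 11*D)/9 = -9 + (11/3 - 11*D/9) = -16/3 - 11*D/9)
f(1829)/E(1538) + L(571)/(1615631/(-2469732) + 1234024/2008347) = (410 - 1*1829)/(-16/3 - 11/9*1538) + 571/(1615631/(-2469732) + 1234024/2008347) = (410 - 1829)/(-16/3 - 16918/9) + 571/(1615631*(-1/2469732) + 1234024*(1/2008347)) = -1419/(-16966/9) + 571/(-1615631/2469732 + 112184/182577) = -1419*(-9/16966) + 571/(-5970882133/150305419788) = 12771/16966 + 571*(-150305419788/5970882133) = 12771/16966 - 85824394698948/5970882133 = -1456020426326631225/101301986268478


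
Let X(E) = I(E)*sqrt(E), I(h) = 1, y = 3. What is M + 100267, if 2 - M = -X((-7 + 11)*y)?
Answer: 100269 + 2*sqrt(3) ≈ 1.0027e+5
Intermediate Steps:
X(E) = sqrt(E) (X(E) = 1*sqrt(E) = sqrt(E))
M = 2 + 2*sqrt(3) (M = 2 - (-1)*sqrt((-7 + 11)*3) = 2 - (-1)*sqrt(4*3) = 2 - (-1)*sqrt(12) = 2 - (-1)*2*sqrt(3) = 2 - (-2)*sqrt(3) = 2 + 2*sqrt(3) ≈ 5.4641)
M + 100267 = (2 + 2*sqrt(3)) + 100267 = 100269 + 2*sqrt(3)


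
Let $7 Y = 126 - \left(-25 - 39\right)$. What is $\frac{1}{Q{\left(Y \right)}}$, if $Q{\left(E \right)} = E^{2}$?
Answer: $\frac{49}{36100} \approx 0.0013573$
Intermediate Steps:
$Y = \frac{190}{7}$ ($Y = \frac{126 - \left(-25 - 39\right)}{7} = \frac{126 - -64}{7} = \frac{126 + 64}{7} = \frac{1}{7} \cdot 190 = \frac{190}{7} \approx 27.143$)
$\frac{1}{Q{\left(Y \right)}} = \frac{1}{\left(\frac{190}{7}\right)^{2}} = \frac{1}{\frac{36100}{49}} = \frac{49}{36100}$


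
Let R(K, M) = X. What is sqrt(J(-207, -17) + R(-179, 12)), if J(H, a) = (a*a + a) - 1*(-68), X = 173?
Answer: 3*sqrt(57) ≈ 22.650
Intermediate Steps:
J(H, a) = 68 + a + a**2 (J(H, a) = (a**2 + a) + 68 = (a + a**2) + 68 = 68 + a + a**2)
R(K, M) = 173
sqrt(J(-207, -17) + R(-179, 12)) = sqrt((68 - 17 + (-17)**2) + 173) = sqrt((68 - 17 + 289) + 173) = sqrt(340 + 173) = sqrt(513) = 3*sqrt(57)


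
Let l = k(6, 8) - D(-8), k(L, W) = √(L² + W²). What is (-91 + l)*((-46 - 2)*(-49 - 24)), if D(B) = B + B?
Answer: -227760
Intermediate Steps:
D(B) = 2*B
l = 26 (l = √(6² + 8²) - 2*(-8) = √(36 + 64) - 1*(-16) = √100 + 16 = 10 + 16 = 26)
(-91 + l)*((-46 - 2)*(-49 - 24)) = (-91 + 26)*((-46 - 2)*(-49 - 24)) = -(-3120)*(-73) = -65*3504 = -227760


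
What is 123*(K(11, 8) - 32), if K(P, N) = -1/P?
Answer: -43419/11 ≈ -3947.2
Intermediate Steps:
123*(K(11, 8) - 32) = 123*(-1/11 - 32) = 123*(-353/11) = -43419/11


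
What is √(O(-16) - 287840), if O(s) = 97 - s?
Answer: I*√287727 ≈ 536.4*I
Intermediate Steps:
√(O(-16) - 287840) = √((97 - 1*(-16)) - 287840) = √((97 + 16) - 287840) = √(113 - 287840) = √(-287727) = I*√287727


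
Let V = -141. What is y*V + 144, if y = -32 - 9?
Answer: 5925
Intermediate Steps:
y = -41
y*V + 144 = -41*(-141) + 144 = 5781 + 144 = 5925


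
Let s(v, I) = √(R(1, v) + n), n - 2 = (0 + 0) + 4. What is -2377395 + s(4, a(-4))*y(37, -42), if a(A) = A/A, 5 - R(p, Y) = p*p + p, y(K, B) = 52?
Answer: -2377239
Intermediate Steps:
n = 6 (n = 2 + ((0 + 0) + 4) = 2 + (0 + 4) = 2 + 4 = 6)
R(p, Y) = 5 - p - p² (R(p, Y) = 5 - (p*p + p) = 5 - (p² + p) = 5 - (p + p²) = 5 + (-p - p²) = 5 - p - p²)
a(A) = 1
s(v, I) = 3 (s(v, I) = √((5 - 1*1 - 1*1²) + 6) = √((5 - 1 - 1*1) + 6) = √((5 - 1 - 1) + 6) = √(3 + 6) = √9 = 3)
-2377395 + s(4, a(-4))*y(37, -42) = -2377395 + 3*52 = -2377395 + 156 = -2377239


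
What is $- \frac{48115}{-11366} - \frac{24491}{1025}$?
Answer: $- \frac{229046831}{11650150} \approx -19.66$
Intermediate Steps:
$- \frac{48115}{-11366} - \frac{24491}{1025} = \left(-48115\right) \left(- \frac{1}{11366}\right) - \frac{24491}{1025} = \frac{48115}{11366} - \frac{24491}{1025} = - \frac{229046831}{11650150}$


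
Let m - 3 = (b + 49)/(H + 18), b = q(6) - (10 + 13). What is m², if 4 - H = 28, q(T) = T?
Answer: 49/9 ≈ 5.4444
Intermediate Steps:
H = -24 (H = 4 - 1*28 = 4 - 28 = -24)
b = -17 (b = 6 - (10 + 13) = 6 - 1*23 = 6 - 23 = -17)
m = -7/3 (m = 3 + (-17 + 49)/(-24 + 18) = 3 + 32/(-6) = 3 + 32*(-⅙) = 3 - 16/3 = -7/3 ≈ -2.3333)
m² = (-7/3)² = 49/9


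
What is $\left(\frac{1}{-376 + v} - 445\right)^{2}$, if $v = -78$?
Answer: $\frac{40816524961}{206116} \approx 1.9803 \cdot 10^{5}$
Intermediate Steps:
$\left(\frac{1}{-376 + v} - 445\right)^{2} = \left(\frac{1}{-376 - 78} - 445\right)^{2} = \left(\frac{1}{-454} - 445\right)^{2} = \left(- \frac{1}{454} - 445\right)^{2} = \left(- \frac{202031}{454}\right)^{2} = \frac{40816524961}{206116}$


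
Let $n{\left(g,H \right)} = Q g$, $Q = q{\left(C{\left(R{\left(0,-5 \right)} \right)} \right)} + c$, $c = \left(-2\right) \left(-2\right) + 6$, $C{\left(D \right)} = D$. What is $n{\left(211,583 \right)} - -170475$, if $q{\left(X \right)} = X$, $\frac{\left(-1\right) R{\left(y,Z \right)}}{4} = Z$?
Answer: $176805$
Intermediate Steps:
$R{\left(y,Z \right)} = - 4 Z$
$c = 10$ ($c = 4 + 6 = 10$)
$Q = 30$ ($Q = \left(-4\right) \left(-5\right) + 10 = 20 + 10 = 30$)
$n{\left(g,H \right)} = 30 g$
$n{\left(211,583 \right)} - -170475 = 30 \cdot 211 - -170475 = 6330 + 170475 = 176805$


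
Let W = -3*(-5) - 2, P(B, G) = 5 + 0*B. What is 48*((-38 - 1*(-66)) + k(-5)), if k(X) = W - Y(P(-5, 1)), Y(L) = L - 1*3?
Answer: 1872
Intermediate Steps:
P(B, G) = 5 (P(B, G) = 5 + 0 = 5)
Y(L) = -3 + L (Y(L) = L - 3 = -3 + L)
W = 13 (W = 15 - 2 = 13)
k(X) = 11 (k(X) = 13 - (-3 + 5) = 13 - 1*2 = 13 - 2 = 11)
48*((-38 - 1*(-66)) + k(-5)) = 48*((-38 - 1*(-66)) + 11) = 48*((-38 + 66) + 11) = 48*(28 + 11) = 48*39 = 1872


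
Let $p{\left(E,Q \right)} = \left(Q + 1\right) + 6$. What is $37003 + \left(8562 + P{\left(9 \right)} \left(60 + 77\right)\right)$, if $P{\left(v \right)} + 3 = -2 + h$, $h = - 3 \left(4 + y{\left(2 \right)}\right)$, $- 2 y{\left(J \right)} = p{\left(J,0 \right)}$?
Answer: $\frac{89349}{2} \approx 44675.0$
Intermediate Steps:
$p{\left(E,Q \right)} = 7 + Q$ ($p{\left(E,Q \right)} = \left(1 + Q\right) + 6 = 7 + Q$)
$y{\left(J \right)} = - \frac{7}{2}$ ($y{\left(J \right)} = - \frac{7 + 0}{2} = \left(- \frac{1}{2}\right) 7 = - \frac{7}{2}$)
$h = - \frac{3}{2}$ ($h = - 3 \left(4 - \frac{7}{2}\right) = \left(-3\right) \frac{1}{2} = - \frac{3}{2} \approx -1.5$)
$P{\left(v \right)} = - \frac{13}{2}$ ($P{\left(v \right)} = -3 - \frac{7}{2} = - \frac{13}{2}$)
$37003 + \left(8562 + P{\left(9 \right)} \left(60 + 77\right)\right) = 37003 + \left(8562 - \frac{13 \left(60 + 77\right)}{2}\right) = 37003 + \left(8562 - \frac{1781}{2}\right) = 37003 + \frac{15343}{2} = \frac{89349}{2}$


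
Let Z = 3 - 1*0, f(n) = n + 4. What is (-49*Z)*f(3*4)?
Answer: -2352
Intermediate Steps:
f(n) = 4 + n
Z = 3 (Z = 3 + 0 = 3)
(-49*Z)*f(3*4) = (-49*3)*(4 + 3*4) = -147*(4 + 12) = -147*16 = -2352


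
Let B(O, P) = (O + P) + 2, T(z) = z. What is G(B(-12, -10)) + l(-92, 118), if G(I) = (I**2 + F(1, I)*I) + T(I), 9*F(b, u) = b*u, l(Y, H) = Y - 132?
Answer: 1804/9 ≈ 200.44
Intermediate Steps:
l(Y, H) = -132 + Y
F(b, u) = b*u/9 (F(b, u) = (b*u)/9 = b*u/9)
B(O, P) = 2 + O + P
G(I) = I + 10*I**2/9 (G(I) = (I**2 + ((1/9)*1*I)*I) + I = (I**2 + (I/9)*I) + I = (I**2 + I**2/9) + I = 10*I**2/9 + I = I + 10*I**2/9)
G(B(-12, -10)) + l(-92, 118) = (2 - 12 - 10)*(9 + 10*(2 - 12 - 10))/9 + (-132 - 92) = (1/9)*(-20)*(9 + 10*(-20)) - 224 = (1/9)*(-20)*(9 - 200) - 224 = (1/9)*(-20)*(-191) - 224 = 3820/9 - 224 = 1804/9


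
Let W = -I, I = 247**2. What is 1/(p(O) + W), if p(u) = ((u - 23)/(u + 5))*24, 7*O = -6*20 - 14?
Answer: -33/2010937 ≈ -1.6410e-5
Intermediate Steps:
I = 61009
O = -134/7 (O = (-6*20 - 14)/7 = (-120 - 14)/7 = (1/7)*(-134) = -134/7 ≈ -19.143)
p(u) = 24*(-23 + u)/(5 + u) (p(u) = ((-23 + u)/(5 + u))*24 = 24*(-23 + u)/(5 + u))
W = -61009 (W = -1*61009 = -61009)
1/(p(O) + W) = 1/(24*(-23 - 134/7)/(5 - 134/7) - 61009) = 1/(24*(-295/7)/(-99/7) - 61009) = 1/(24*(-7/99)*(-295/7) - 61009) = 1/(2360/33 - 61009) = 1/(-2010937/33) = -33/2010937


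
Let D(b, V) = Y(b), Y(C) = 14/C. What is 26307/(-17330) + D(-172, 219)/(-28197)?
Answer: -15948206971/10506061215 ≈ -1.5180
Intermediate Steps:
D(b, V) = 14/b
26307/(-17330) + D(-172, 219)/(-28197) = 26307/(-17330) + (14/(-172))/(-28197) = 26307*(-1/17330) + (14*(-1/172))*(-1/28197) = -26307/17330 - 7/86*(-1/28197) = -26307/17330 + 7/2424942 = -15948206971/10506061215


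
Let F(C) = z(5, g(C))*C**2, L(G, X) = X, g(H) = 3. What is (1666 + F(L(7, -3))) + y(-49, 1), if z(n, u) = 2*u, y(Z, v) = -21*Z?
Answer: 2749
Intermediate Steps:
F(C) = 6*C**2 (F(C) = (2*3)*C**2 = 6*C**2)
(1666 + F(L(7, -3))) + y(-49, 1) = (1666 + 6*(-3)**2) - 21*(-49) = (1666 + 6*9) + 1029 = (1666 + 54) + 1029 = 1720 + 1029 = 2749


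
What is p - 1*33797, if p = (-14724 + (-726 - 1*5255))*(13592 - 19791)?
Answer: 128316498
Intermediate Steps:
p = 128350295 (p = (-14724 + (-726 - 5255))*(-6199) = (-14724 - 5981)*(-6199) = -20705*(-6199) = 128350295)
p - 1*33797 = 128350295 - 1*33797 = 128350295 - 33797 = 128316498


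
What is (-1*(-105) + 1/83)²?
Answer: 75968656/6889 ≈ 11028.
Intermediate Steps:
(-1*(-105) + 1/83)² = (105 + 1/83)² = (8716/83)² = 75968656/6889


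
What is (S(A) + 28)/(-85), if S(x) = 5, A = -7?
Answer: -33/85 ≈ -0.38824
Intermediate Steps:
(S(A) + 28)/(-85) = (5 + 28)/(-85) = 33*(-1/85) = -33/85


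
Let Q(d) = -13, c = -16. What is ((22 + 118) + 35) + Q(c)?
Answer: 162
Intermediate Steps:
((22 + 118) + 35) + Q(c) = ((22 + 118) + 35) - 13 = (140 + 35) - 13 = 175 - 13 = 162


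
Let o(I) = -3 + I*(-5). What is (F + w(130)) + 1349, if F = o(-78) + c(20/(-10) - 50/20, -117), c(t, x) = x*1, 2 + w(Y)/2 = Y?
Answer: 1875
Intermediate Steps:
w(Y) = -4 + 2*Y
o(I) = -3 - 5*I
c(t, x) = x
F = 270 (F = (-3 - 5*(-78)) - 117 = (-3 + 390) - 117 = 387 - 117 = 270)
(F + w(130)) + 1349 = (270 + (-4 + 2*130)) + 1349 = (270 + (-4 + 260)) + 1349 = (270 + 256) + 1349 = 526 + 1349 = 1875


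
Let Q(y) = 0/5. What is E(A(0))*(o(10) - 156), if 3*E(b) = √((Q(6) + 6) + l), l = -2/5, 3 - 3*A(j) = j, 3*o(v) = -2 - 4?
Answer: -316*√35/15 ≈ -124.63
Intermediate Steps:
o(v) = -2 (o(v) = (-2 - 4)/3 = (⅓)*(-6) = -2)
Q(y) = 0 (Q(y) = 0*(⅕) = 0)
A(j) = 1 - j/3
l = -⅖ (l = -2*⅕ = -⅖ ≈ -0.40000)
E(b) = 2*√35/15 (E(b) = √((0 + 6) - ⅖)/3 = √(6 - ⅖)/3 = √(28/5)/3 = (2*√35/5)/3 = 2*√35/15)
E(A(0))*(o(10) - 156) = (2*√35/15)*(-2 - 156) = (2*√35/15)*(-158) = -316*√35/15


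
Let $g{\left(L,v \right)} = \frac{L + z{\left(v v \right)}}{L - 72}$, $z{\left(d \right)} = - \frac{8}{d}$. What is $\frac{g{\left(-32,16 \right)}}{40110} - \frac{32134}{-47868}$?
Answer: $\frac{23830504219}{35498398208} \approx 0.67131$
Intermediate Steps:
$g{\left(L,v \right)} = \frac{L - \frac{8}{v^{2}}}{-72 + L}$ ($g{\left(L,v \right)} = \frac{L - \frac{8}{v v}}{L - 72} = \frac{L - \frac{8}{v^{2}}}{-72 + L}$)
$\frac{g{\left(-32,16 \right)}}{40110} - \frac{32134}{-47868} = \frac{\frac{1}{256} \frac{1}{-72 - 32} \left(-8 - 32 \cdot 16^{2}\right)}{40110} - \frac{32134}{-47868} = \frac{-8 - 8192}{256 \left(-104\right)} \frac{1}{40110} - - \frac{16067}{23934} = \frac{1}{256} \left(- \frac{1}{104}\right) \left(-8 - 8192\right) \frac{1}{40110} + \frac{16067}{23934} = \frac{1}{256} \left(- \frac{1}{104}\right) \left(-8200\right) \frac{1}{40110} + \frac{16067}{23934} = \frac{1025}{3328} \cdot \frac{1}{40110} + \frac{16067}{23934} = \frac{205}{26697216} + \frac{16067}{23934} = \frac{23830504219}{35498398208}$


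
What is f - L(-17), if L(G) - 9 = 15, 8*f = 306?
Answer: 57/4 ≈ 14.250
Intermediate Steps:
f = 153/4 (f = (⅛)*306 = 153/4 ≈ 38.250)
L(G) = 24 (L(G) = 9 + 15 = 24)
f - L(-17) = 153/4 - 1*24 = 153/4 - 24 = 57/4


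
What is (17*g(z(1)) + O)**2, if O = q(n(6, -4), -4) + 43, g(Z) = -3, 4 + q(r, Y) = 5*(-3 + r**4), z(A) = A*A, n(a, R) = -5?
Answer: 9597604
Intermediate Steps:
z(A) = A**2
q(r, Y) = -19 + 5*r**4 (q(r, Y) = -4 + 5*(-3 + r**4) = -4 + (-15 + 5*r**4) = -19 + 5*r**4)
O = 3149 (O = (-19 + 5*(-5)**4) + 43 = (-19 + 5*625) + 43 = (-19 + 3125) + 43 = 3106 + 43 = 3149)
(17*g(z(1)) + O)**2 = (17*(-3) + 3149)**2 = (-51 + 3149)**2 = 3098**2 = 9597604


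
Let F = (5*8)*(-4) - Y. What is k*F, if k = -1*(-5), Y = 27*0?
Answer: -800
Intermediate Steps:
Y = 0
k = 5
F = -160 (F = (5*8)*(-4) - 1*0 = 40*(-4) + 0 = -160 + 0 = -160)
k*F = 5*(-160) = -800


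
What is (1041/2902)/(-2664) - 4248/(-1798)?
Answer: 5473185071/2316701424 ≈ 2.3625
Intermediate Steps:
(1041/2902)/(-2664) - 4248/(-1798) = (1041*(1/2902))*(-1/2664) - 4248*(-1/1798) = (1041/2902)*(-1/2664) + 2124/899 = -347/2576976 + 2124/899 = 5473185071/2316701424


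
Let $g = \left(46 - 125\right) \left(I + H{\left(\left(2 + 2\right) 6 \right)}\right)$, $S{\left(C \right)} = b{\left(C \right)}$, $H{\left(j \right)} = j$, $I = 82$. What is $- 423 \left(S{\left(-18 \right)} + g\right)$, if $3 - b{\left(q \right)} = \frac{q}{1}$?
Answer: $3533319$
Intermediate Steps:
$b{\left(q \right)} = 3 - q$ ($b{\left(q \right)} = 3 - \frac{q}{1} = 3 - q 1 = 3 - q$)
$S{\left(C \right)} = 3 - C$
$g = -8374$ ($g = \left(46 - 125\right) \left(82 + \left(2 + 2\right) 6\right) = - 79 \left(82 + 4 \cdot 6\right) = - 79 \left(82 + 24\right) = \left(-79\right) 106 = -8374$)
$- 423 \left(S{\left(-18 \right)} + g\right) = - 423 \left(\left(3 - -18\right) - 8374\right) = - 423 \left(\left(3 + 18\right) - 8374\right) = - 423 \left(21 - 8374\right) = \left(-423\right) \left(-8353\right) = 3533319$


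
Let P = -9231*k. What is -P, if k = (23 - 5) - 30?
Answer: -110772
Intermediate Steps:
k = -12 (k = 18 - 30 = -12)
P = 110772 (P = -9231*(-12) = 110772)
-P = -1*110772 = -110772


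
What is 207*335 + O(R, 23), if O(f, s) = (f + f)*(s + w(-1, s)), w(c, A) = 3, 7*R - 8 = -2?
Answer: 485727/7 ≈ 69390.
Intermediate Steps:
R = 6/7 (R = 8/7 + (⅐)*(-2) = 8/7 - 2/7 = 6/7 ≈ 0.85714)
O(f, s) = 2*f*(3 + s) (O(f, s) = (f + f)*(s + 3) = (2*f)*(3 + s) = 2*f*(3 + s))
207*335 + O(R, 23) = 207*335 + 2*(6/7)*(3 + 23) = 69345 + 2*(6/7)*26 = 69345 + 312/7 = 485727/7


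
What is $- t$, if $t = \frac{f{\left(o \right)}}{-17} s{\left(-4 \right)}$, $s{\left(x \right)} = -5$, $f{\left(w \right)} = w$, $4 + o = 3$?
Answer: $\frac{5}{17} \approx 0.29412$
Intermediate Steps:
$o = -1$ ($o = -4 + 3 = -1$)
$t = - \frac{5}{17}$ ($t = - \frac{1}{-17} \left(-5\right) = \left(-1\right) \left(- \frac{1}{17}\right) \left(-5\right) = \frac{1}{17} \left(-5\right) = - \frac{5}{17} \approx -0.29412$)
$- t = \left(-1\right) \left(- \frac{5}{17}\right) = \frac{5}{17}$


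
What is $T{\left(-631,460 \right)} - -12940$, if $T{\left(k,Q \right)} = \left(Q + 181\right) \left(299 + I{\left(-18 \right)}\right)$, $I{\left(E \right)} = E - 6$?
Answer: $189215$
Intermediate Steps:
$I{\left(E \right)} = -6 + E$ ($I{\left(E \right)} = E - 6 = -6 + E$)
$T{\left(k,Q \right)} = 49775 + 275 Q$ ($T{\left(k,Q \right)} = \left(Q + 181\right) \left(299 - 24\right) = \left(181 + Q\right) \left(299 - 24\right) = \left(181 + Q\right) 275 = 49775 + 275 Q$)
$T{\left(-631,460 \right)} - -12940 = \left(49775 + 275 \cdot 460\right) - -12940 = \left(49775 + 126500\right) + 12940 = 176275 + 12940 = 189215$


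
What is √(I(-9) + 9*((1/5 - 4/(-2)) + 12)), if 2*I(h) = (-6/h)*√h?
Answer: √(3195 + 25*I)/5 ≈ 11.305 + 0.044228*I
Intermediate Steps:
I(h) = -3/√h (I(h) = ((-6/h)*√h)/2 = (-6/√h)/2 = -3/√h)
√(I(-9) + 9*((1/5 - 4/(-2)) + 12)) = √(-(-1)*I + 9*((1/5 - 4/(-2)) + 12)) = √(-(-1)*I + 9*((1*(⅕) - 4*(-½)) + 12)) = √(I + 9*((⅕ + 2) + 12)) = √(I + 9*(11/5 + 12)) = √(I + 9*(71/5)) = √(I + 639/5) = √(639/5 + I)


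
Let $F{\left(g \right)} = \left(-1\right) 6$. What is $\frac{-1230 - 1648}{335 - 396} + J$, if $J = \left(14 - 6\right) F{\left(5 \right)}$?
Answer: $- \frac{50}{61} \approx -0.81967$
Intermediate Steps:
$F{\left(g \right)} = -6$
$J = -48$ ($J = \left(14 - 6\right) \left(-6\right) = 8 \left(-6\right) = -48$)
$\frac{-1230 - 1648}{335 - 396} + J = \frac{-1230 - 1648}{335 - 396} - 48 = - \frac{2878}{-61} - 48 = \left(-2878\right) \left(- \frac{1}{61}\right) - 48 = \frac{2878}{61} - 48 = - \frac{50}{61}$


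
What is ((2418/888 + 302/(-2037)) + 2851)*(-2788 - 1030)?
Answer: -1642282711519/150738 ≈ -1.0895e+7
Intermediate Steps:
((2418/888 + 302/(-2037)) + 2851)*(-2788 - 1030) = ((2418*(1/888) + 302*(-1/2037)) + 2851)*(-3818) = ((403/148 - 302/2037) + 2851)*(-3818) = (776215/301476 + 2851)*(-3818) = (860284291/301476)*(-3818) = -1642282711519/150738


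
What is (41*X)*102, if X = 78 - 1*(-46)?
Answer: 518568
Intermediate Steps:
X = 124 (X = 78 + 46 = 124)
(41*X)*102 = (41*124)*102 = 5084*102 = 518568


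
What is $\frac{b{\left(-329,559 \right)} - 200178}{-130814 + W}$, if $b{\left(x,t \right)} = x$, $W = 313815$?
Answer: $- \frac{200507}{183001} \approx -1.0957$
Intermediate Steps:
$\frac{b{\left(-329,559 \right)} - 200178}{-130814 + W} = \frac{-329 - 200178}{-130814 + 313815} = - \frac{200507}{183001}$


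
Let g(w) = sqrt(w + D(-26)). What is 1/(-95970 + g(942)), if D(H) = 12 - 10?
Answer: -47985/4605119978 - sqrt(59)/2302559989 ≈ -1.0423e-5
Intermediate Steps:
D(H) = 2
g(w) = sqrt(2 + w) (g(w) = sqrt(w + 2) = sqrt(2 + w))
1/(-95970 + g(942)) = 1/(-95970 + sqrt(2 + 942)) = 1/(-95970 + sqrt(944)) = 1/(-95970 + 4*sqrt(59))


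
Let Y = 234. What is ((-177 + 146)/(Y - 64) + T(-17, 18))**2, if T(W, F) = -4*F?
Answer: 150577441/28900 ≈ 5210.3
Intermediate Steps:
((-177 + 146)/(Y - 64) + T(-17, 18))**2 = ((-177 + 146)/(234 - 64) - 4*18)**2 = (-31/170 - 72)**2 = (-12271/170)**2 = 150577441/28900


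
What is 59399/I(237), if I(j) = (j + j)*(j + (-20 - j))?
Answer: -59399/9480 ≈ -6.2657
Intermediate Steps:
I(j) = -40*j (I(j) = (2*j)*(-20) = -40*j)
59399/I(237) = 59399/((-40*237)) = 59399/(-9480) = 59399*(-1/9480) = -59399/9480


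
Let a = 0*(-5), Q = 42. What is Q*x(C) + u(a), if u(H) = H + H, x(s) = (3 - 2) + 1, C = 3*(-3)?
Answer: 84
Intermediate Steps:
a = 0
C = -9
x(s) = 2 (x(s) = 1 + 1 = 2)
u(H) = 2*H
Q*x(C) + u(a) = 42*2 + 2*0 = 84 + 0 = 84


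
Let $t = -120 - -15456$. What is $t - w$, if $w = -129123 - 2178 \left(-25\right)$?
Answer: $90009$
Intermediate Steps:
$t = 15336$ ($t = -120 + 15456 = 15336$)
$w = -74673$ ($w = -129123 - -54450 = -129123 + 54450 = -74673$)
$t - w = 15336 - -74673 = 15336 + 74673 = 90009$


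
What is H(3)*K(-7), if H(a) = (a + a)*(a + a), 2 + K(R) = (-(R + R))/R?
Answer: -144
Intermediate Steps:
K(R) = -4 (K(R) = -2 + (-(R + R))/R = -2 + (-2*R)/R = -2 - 2 = -4)
H(a) = 4*a² (H(a) = (2*a)*(2*a) = 4*a²)
H(3)*K(-7) = (4*3²)*(-4) = (4*9)*(-4) = 36*(-4) = -144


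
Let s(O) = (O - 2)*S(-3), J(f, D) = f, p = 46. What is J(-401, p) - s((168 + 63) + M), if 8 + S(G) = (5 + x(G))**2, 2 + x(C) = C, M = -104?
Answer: 599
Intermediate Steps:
x(C) = -2 + C
S(G) = -8 + (3 + G)**2 (S(G) = -8 + (5 + (-2 + G))**2 = -8 + (3 + G)**2)
s(O) = 16 - 8*O (s(O) = (O - 2)*(-8 + (3 - 3)**2) = (-2 + O)*(-8 + 0**2) = (-2 + O)*(-8 + 0) = (-2 + O)*(-8) = 16 - 8*O)
J(-401, p) - s((168 + 63) + M) = -401 - (16 - 8*((168 + 63) - 104)) = -401 - (16 - 8*(231 - 104)) = -401 - (16 - 8*127) = -401 - (16 - 1016) = -401 - 1*(-1000) = -401 + 1000 = 599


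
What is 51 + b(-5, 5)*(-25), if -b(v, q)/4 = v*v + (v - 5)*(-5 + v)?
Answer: 12551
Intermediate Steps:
b(v, q) = -4*v² - 4*(-5 + v)² (b(v, q) = -4*(v*v + (v - 5)*(-5 + v)) = -4*(v² + (-5 + v)*(-5 + v)) = -4*(v² + (-5 + v)²) = -4*v² - 4*(-5 + v)²)
51 + b(-5, 5)*(-25) = 51 + (-100 - 8*(-5)² + 40*(-5))*(-25) = 51 + (-100 - 8*25 - 200)*(-25) = 51 + (-100 - 200 - 200)*(-25) = 51 - 500*(-25) = 51 + 12500 = 12551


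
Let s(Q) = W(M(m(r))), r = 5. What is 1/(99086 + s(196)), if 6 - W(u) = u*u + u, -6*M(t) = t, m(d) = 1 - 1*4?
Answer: 4/396365 ≈ 1.0092e-5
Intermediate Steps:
m(d) = -3 (m(d) = 1 - 4 = -3)
M(t) = -t/6
W(u) = 6 - u - u² (W(u) = 6 - (u*u + u) = 6 - (u² + u) = 6 - (u + u²) = 6 + (-u - u²) = 6 - u - u²)
s(Q) = 21/4 (s(Q) = 6 - (-1)*(-3)/6 - (-⅙*(-3))² = 6 - 1*½ - (½)² = 6 - ½ - 1*¼ = 6 - ½ - ¼ = 21/4)
1/(99086 + s(196)) = 1/(99086 + 21/4) = 1/(396365/4) = 4/396365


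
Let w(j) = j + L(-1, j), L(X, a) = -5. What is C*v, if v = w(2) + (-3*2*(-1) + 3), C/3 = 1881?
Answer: 33858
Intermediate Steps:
C = 5643 (C = 3*1881 = 5643)
w(j) = -5 + j (w(j) = j - 5 = -5 + j)
v = 6 (v = (-5 + 2) + (-3*2*(-1) + 3) = -3 + (-6*(-1) + 3) = -3 + (6 + 3) = -3 + 9 = 6)
C*v = 5643*6 = 33858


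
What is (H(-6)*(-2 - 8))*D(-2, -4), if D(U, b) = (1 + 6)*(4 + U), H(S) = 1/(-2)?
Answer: 70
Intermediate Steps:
H(S) = -½
D(U, b) = 28 + 7*U (D(U, b) = 7*(4 + U) = 28 + 7*U)
(H(-6)*(-2 - 8))*D(-2, -4) = (-(-2 - 8)/2)*(28 + 7*(-2)) = (-½*(-10))*(28 - 14) = 5*14 = 70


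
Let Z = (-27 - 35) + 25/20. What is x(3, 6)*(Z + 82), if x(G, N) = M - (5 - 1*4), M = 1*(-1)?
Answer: -85/2 ≈ -42.500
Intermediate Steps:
M = -1
x(G, N) = -2 (x(G, N) = -1 - (5 - 1*4) = -1 - (5 - 4) = -1 - 1*1 = -1 - 1 = -2)
Z = -243/4 (Z = -62 + 25*(1/20) = -62 + 5/4 = -243/4 ≈ -60.750)
x(3, 6)*(Z + 82) = -2*(-243/4 + 82) = -2*85/4 = -85/2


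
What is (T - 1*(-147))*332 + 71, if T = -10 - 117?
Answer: 6711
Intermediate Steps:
T = -127
(T - 1*(-147))*332 + 71 = (-127 - 1*(-147))*332 + 71 = (-127 + 147)*332 + 71 = 20*332 + 71 = 6640 + 71 = 6711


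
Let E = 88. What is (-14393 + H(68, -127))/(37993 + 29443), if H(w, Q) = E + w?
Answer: -619/2932 ≈ -0.21112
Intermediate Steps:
H(w, Q) = 88 + w
(-14393 + H(68, -127))/(37993 + 29443) = (-14393 + (88 + 68))/(37993 + 29443) = (-14393 + 156)/67436 = -14237*1/67436 = -619/2932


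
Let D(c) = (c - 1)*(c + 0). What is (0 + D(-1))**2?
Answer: 4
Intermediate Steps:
D(c) = c*(-1 + c) (D(c) = (-1 + c)*c = c*(-1 + c))
(0 + D(-1))**2 = (0 - (-1 - 1))**2 = (0 - 1*(-2))**2 = (0 + 2)**2 = 2**2 = 4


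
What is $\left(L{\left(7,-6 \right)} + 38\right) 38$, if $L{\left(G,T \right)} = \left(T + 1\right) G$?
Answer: $114$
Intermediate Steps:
$L{\left(G,T \right)} = G \left(1 + T\right)$ ($L{\left(G,T \right)} = \left(1 + T\right) G = G \left(1 + T\right)$)
$\left(L{\left(7,-6 \right)} + 38\right) 38 = \left(7 \left(1 - 6\right) + 38\right) 38 = \left(7 \left(-5\right) + 38\right) 38 = \left(-35 + 38\right) 38 = 3 \cdot 38 = 114$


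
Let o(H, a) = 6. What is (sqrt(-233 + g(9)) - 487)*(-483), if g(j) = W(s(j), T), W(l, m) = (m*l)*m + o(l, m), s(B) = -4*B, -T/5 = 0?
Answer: 235221 - 483*I*sqrt(227) ≈ 2.3522e+5 - 7277.1*I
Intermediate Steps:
T = 0 (T = -5*0 = 0)
W(l, m) = 6 + l*m**2 (W(l, m) = (m*l)*m + 6 = (l*m)*m + 6 = l*m**2 + 6 = 6 + l*m**2)
g(j) = 6 (g(j) = 6 - 4*j*0**2 = 6 - 4*j*0 = 6 + 0 = 6)
(sqrt(-233 + g(9)) - 487)*(-483) = (sqrt(-233 + 6) - 487)*(-483) = (sqrt(-227) - 487)*(-483) = (I*sqrt(227) - 487)*(-483) = (-487 + I*sqrt(227))*(-483) = 235221 - 483*I*sqrt(227)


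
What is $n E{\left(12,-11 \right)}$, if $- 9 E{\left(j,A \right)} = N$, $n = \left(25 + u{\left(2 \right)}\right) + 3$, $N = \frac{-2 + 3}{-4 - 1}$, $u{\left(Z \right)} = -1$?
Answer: $\frac{3}{5} \approx 0.6$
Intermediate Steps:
$N = - \frac{1}{5}$ ($N = 1 \frac{1}{-5} = 1 \left(- \frac{1}{5}\right) = - \frac{1}{5} \approx -0.2$)
$n = 27$ ($n = \left(25 - 1\right) + 3 = 24 + 3 = 27$)
$E{\left(j,A \right)} = \frac{1}{45}$ ($E{\left(j,A \right)} = \left(- \frac{1}{9}\right) \left(- \frac{1}{5}\right) = \frac{1}{45}$)
$n E{\left(12,-11 \right)} = 27 \cdot \frac{1}{45} = \frac{3}{5}$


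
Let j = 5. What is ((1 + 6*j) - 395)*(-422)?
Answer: 153608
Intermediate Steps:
((1 + 6*j) - 395)*(-422) = ((1 + 6*5) - 395)*(-422) = ((1 + 30) - 395)*(-422) = (31 - 395)*(-422) = -364*(-422) = 153608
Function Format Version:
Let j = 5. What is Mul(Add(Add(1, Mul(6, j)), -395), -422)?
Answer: 153608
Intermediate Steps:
Mul(Add(Add(1, Mul(6, j)), -395), -422) = Mul(Add(Add(1, Mul(6, 5)), -395), -422) = Mul(Add(Add(1, 30), -395), -422) = Mul(Add(31, -395), -422) = Mul(-364, -422) = 153608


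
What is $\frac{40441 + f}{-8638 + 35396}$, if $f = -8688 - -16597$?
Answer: $\frac{24175}{13379} \approx 1.8069$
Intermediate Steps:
$f = 7909$ ($f = -8688 + 16597 = 7909$)
$\frac{40441 + f}{-8638 + 35396} = \frac{40441 + 7909}{-8638 + 35396} = \frac{48350}{26758} = 48350 \cdot \frac{1}{26758} = \frac{24175}{13379}$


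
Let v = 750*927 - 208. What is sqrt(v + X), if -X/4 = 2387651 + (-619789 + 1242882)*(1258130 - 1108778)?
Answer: I*sqrt(372249598506) ≈ 6.1012e+5*I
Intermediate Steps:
X = -372250293548 (X = -4*(2387651 + (-619789 + 1242882)*(1258130 - 1108778)) = -4*(2387651 + 623093*149352) = -4*(2387651 + 93060185736) = -4*93062573387 = -372250293548)
v = 695042 (v = 695250 - 208 = 695042)
sqrt(v + X) = sqrt(695042 - 372250293548) = sqrt(-372249598506) = I*sqrt(372249598506)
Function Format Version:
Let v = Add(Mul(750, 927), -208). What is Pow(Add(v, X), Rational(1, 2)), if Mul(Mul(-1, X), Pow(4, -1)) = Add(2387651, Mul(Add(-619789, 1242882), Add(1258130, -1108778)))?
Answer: Mul(I, Pow(372249598506, Rational(1, 2))) ≈ Mul(6.1012e+5, I)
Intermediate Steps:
X = -372250293548 (X = Mul(-4, Add(2387651, Mul(Add(-619789, 1242882), Add(1258130, -1108778)))) = Mul(-4, Add(2387651, Mul(623093, 149352))) = Mul(-4, Add(2387651, 93060185736)) = Mul(-4, 93062573387) = -372250293548)
v = 695042 (v = Add(695250, -208) = 695042)
Pow(Add(v, X), Rational(1, 2)) = Pow(Add(695042, -372250293548), Rational(1, 2)) = Pow(-372249598506, Rational(1, 2)) = Mul(I, Pow(372249598506, Rational(1, 2)))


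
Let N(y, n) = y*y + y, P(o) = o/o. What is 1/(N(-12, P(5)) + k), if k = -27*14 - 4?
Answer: -1/250 ≈ -0.0040000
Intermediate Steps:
P(o) = 1
N(y, n) = y + y² (N(y, n) = y² + y = y + y²)
k = -382 (k = -378 - 4 = -382)
1/(N(-12, P(5)) + k) = 1/(-12*(1 - 12) - 382) = 1/(-12*(-11) - 382) = 1/(132 - 382) = 1/(-250) = -1/250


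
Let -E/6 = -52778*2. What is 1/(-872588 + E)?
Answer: -1/239252 ≈ -4.1797e-6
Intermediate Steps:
E = 633336 (E = -(-316668)*2 = -6*(-105556) = 633336)
1/(-872588 + E) = 1/(-872588 + 633336) = 1/(-239252) = -1/239252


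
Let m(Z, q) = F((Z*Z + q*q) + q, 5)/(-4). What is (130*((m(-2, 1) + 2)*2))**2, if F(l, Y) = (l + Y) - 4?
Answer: 4225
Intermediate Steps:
F(l, Y) = -4 + Y + l (F(l, Y) = (Y + l) - 4 = -4 + Y + l)
m(Z, q) = -1/4 - q/4 - Z**2/4 - q**2/4 (m(Z, q) = (-4 + 5 + ((Z*Z + q*q) + q))/(-4) = (-4 + 5 + ((Z**2 + q**2) + q))*(-1/4) = (-4 + 5 + (q + Z**2 + q**2))*(-1/4) = (1 + q + Z**2 + q**2)*(-1/4) = -1/4 - q/4 - Z**2/4 - q**2/4)
(130*((m(-2, 1) + 2)*2))**2 = (130*(((-1/4 - 1/4*1 - 1/4*(-2)**2 - 1/4*1**2) + 2)*2))**2 = (130*(((-1/4 - 1/4 - 1/4*4 - 1/4*1) + 2)*2))**2 = (130*(((-1/4 - 1/4 - 1 - 1/4) + 2)*2))**2 = (130*((-7/4 + 2)*2))**2 = (130*((1/4)*2))**2 = (130*(1/2))**2 = 65**2 = 4225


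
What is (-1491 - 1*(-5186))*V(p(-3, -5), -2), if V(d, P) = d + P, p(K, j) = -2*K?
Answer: 14780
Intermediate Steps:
V(d, P) = P + d
(-1491 - 1*(-5186))*V(p(-3, -5), -2) = (-1491 - 1*(-5186))*(-2 - 2*(-3)) = (-1491 + 5186)*(-2 + 6) = 3695*4 = 14780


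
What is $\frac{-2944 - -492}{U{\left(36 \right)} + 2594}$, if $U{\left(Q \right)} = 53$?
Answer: $- \frac{2452}{2647} \approx -0.92633$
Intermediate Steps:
$\frac{-2944 - -492}{U{\left(36 \right)} + 2594} = \frac{-2944 - -492}{53 + 2594} = \frac{-2944 + \left(-1163 + 1655\right)}{2647} = \left(-2944 + 492\right) \frac{1}{2647} = \left(-2452\right) \frac{1}{2647} = - \frac{2452}{2647}$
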